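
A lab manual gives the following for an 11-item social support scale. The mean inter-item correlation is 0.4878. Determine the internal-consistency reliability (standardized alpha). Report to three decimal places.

Standardized α = k·r̄ / (1 + (k−1)·r̄) = 11 × 0.4878 / (1 + 10 × 0.4878)
  = 5.3658 / 5.8780 = 0.913

standardized alpha = 0.913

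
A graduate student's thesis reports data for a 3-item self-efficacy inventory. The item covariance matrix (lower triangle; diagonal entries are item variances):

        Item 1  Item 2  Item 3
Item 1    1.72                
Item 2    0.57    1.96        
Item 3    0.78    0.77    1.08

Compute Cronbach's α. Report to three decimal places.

Cronbach's α = 0.707

ΣVar(i) = 1.72 + 1.96 + 1.08 = 4.76
Sum of the distinct covariances = 2.12
total variance = 4.76 + 2 × 2.12 = 9.00
α = (k/(k−1))·(1 − ΣVar(i)/total variance) = (3/2)·(1 − 4.76/9.00) = 0.707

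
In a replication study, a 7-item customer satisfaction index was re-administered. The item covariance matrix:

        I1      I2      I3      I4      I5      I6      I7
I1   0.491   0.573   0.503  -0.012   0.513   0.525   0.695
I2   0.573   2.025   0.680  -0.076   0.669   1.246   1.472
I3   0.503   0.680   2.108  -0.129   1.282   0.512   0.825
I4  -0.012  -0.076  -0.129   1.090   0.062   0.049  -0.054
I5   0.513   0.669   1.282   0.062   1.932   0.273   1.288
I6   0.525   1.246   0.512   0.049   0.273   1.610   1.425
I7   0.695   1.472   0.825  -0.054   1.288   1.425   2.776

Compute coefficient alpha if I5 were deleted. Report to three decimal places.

coefficient alpha = 0.744

Remaining items: I1, I2, I3, I4, I6, I7 (k = 6).
ΣVar(i) = 0.491 + 2.025 + 2.108 + 1.090 + 1.610 + 2.776 = 10.100
Var(T) = 10.100 + 2 × 8.234 = 26.568
α (item deleted) = (6/5)·(1 − 10.100/26.568) = 0.744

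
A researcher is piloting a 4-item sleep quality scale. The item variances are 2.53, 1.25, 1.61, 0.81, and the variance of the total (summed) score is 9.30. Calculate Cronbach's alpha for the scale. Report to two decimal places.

Cronbach's alpha = 0.44

ΣVar(i) = 2.53 + 1.25 + 1.61 + 0.81 = 6.20
α = (k/(k−1))·(1 − ΣVar(i)/total variance) = (4/3)·(1 − 6.20/9.30) = 0.44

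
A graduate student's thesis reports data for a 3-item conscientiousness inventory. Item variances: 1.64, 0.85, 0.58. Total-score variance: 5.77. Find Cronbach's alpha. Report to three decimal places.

ΣVar(i) = 1.64 + 0.85 + 0.58 = 3.07
α = (k/(k−1))·(1 − ΣVar(i)/σ²_total) = (3/2)·(1 − 3.07/5.77) = 0.702

Cronbach's alpha = 0.702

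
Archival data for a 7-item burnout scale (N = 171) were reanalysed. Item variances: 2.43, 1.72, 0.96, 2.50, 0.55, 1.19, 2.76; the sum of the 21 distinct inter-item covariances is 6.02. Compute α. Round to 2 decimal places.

sum of item variances = 2.43 + 1.72 + 0.96 + 2.50 + 0.55 + 1.19 + 2.76 = 12.11
Sum of distinct covariances = 6.02
σ²_T = sum of item variances + 2·Σcov = 12.11 + 2 × 6.02 = 24.15
α = (7/6)·(1 − 12.11/24.15) = 0.58

α = 0.58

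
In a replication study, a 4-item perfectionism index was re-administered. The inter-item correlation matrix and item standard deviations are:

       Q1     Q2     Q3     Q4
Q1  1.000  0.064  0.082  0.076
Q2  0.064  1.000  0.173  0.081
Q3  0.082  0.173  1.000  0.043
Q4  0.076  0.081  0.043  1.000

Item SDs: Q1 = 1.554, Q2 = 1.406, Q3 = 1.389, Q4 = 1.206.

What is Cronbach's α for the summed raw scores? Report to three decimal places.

Cronbach's α = 0.274

Σσ²ᵢ = 1.554² + 1.406² + 1.389² + 1.206² = 7.7755
Covariances σ_ij = r_ij · s_i · s_j:
  σ(Q1,Q2) = 0.064 × 1.554 × 1.406 = 0.1398
  σ(Q1,Q3) = 0.082 × 1.554 × 1.389 = 0.1770
  σ(Q1,Q4) = 0.076 × 1.554 × 1.206 = 0.1424
  σ(Q2,Q3) = 0.173 × 1.406 × 1.389 = 0.3379
  σ(Q2,Q4) = 0.081 × 1.406 × 1.206 = 0.1373
  σ(Q3,Q4) = 0.043 × 1.389 × 1.206 = 0.0720
σ²_T = Σσ²ᵢ + 2·Σσ_ij = 7.7755 + 2 × 1.0064 = 9.7883
α = (4/3)·(1 − 7.7755/9.7883) = 0.274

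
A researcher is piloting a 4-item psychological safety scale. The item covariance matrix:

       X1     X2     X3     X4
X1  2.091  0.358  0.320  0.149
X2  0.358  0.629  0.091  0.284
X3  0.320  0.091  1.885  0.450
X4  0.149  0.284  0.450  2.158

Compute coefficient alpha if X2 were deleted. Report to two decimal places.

coefficient alpha = 0.35

Remaining items: X1, X3, X4 (k = 3).
Σσᵢ² = 2.091 + 1.885 + 2.158 = 6.134
σ²_total = 6.134 + 2 × 0.919 = 7.972
α (item deleted) = (3/2)·(1 − 6.134/7.972) = 0.35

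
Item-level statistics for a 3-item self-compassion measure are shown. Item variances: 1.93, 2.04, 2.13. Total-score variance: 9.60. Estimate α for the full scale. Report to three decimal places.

α = 0.547

Σσᵢ² = 1.93 + 2.04 + 2.13 = 6.10
α = (k/(k−1))·(1 − Σσᵢ²/σ²_T) = (3/2)·(1 − 6.10/9.60) = 0.547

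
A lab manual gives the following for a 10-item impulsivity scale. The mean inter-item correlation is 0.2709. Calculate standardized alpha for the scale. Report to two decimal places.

Standardized α = k·r̄ / (1 + (k−1)·r̄) = 10 × 0.2709 / (1 + 9 × 0.2709)
  = 2.7090 / 3.4381 = 0.79

α = 0.79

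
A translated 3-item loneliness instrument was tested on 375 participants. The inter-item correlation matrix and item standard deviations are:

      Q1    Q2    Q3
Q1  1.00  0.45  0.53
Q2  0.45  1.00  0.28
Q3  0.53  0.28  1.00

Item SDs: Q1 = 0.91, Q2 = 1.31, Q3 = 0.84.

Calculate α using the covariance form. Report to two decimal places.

α = 0.65

Σσ²ᵢ = 0.91² + 1.31² + 0.84² = 3.2498
Covariances σ_ij = r_ij · s_i · s_j:
  σ(Q1,Q2) = 0.45 × 0.91 × 1.31 = 0.5364
  σ(Q1,Q3) = 0.53 × 0.91 × 0.84 = 0.4051
  σ(Q2,Q3) = 0.28 × 1.31 × 0.84 = 0.3081
σ²_T = Σσ²ᵢ + 2·Σσ_ij = 3.2498 + 2 × 1.2496 = 5.7490
α = (3/2)·(1 − 3.2498/5.7490) = 0.65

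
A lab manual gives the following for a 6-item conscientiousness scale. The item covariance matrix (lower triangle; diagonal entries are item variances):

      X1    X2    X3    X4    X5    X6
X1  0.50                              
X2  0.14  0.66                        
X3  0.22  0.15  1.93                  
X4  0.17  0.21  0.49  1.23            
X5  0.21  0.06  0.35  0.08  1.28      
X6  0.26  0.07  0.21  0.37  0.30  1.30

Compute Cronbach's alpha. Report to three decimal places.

sum of item variances = 0.50 + 0.66 + 1.93 + 1.23 + 1.28 + 1.30 = 6.90
Σ_{i<j} σ_ij = 3.29
σ²_T = 6.90 + 2 × 3.29 = 13.48
α = (k/(k−1))·(1 − sum of item variances/σ²_T) = (6/5)·(1 − 6.90/13.48) = 0.586

α = 0.586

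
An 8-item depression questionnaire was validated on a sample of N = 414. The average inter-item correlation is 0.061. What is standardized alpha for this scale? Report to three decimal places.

α = 0.342

Standardized α = k·r̄ / (1 + (k−1)·r̄) = 8 × 0.061 / (1 + 7 × 0.061)
  = 0.4880 / 1.4270 = 0.342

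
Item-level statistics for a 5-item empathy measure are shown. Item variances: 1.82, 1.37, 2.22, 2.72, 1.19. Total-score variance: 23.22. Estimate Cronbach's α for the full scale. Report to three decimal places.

sum of item variances = 1.82 + 1.37 + 2.22 + 2.72 + 1.19 = 9.32
α = (k/(k−1))·(1 − sum of item variances/σ²_total) = (5/4)·(1 − 9.32/23.22) = 0.748

α = 0.748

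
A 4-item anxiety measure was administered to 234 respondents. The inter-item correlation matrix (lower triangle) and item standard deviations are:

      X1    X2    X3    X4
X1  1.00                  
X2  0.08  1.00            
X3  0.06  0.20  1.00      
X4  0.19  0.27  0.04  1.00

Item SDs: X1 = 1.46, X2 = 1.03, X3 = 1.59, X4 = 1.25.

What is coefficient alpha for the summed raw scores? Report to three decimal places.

Σσ²ᵢ = 1.46² + 1.03² + 1.59² + 1.25² = 7.2831
Covariances σ_ij = r_ij · s_i · s_j:
  σ(X1,X2) = 0.08 × 1.46 × 1.03 = 0.1203
  σ(X1,X3) = 0.06 × 1.46 × 1.59 = 0.1393
  σ(X1,X4) = 0.19 × 1.46 × 1.25 = 0.3468
  σ(X2,X3) = 0.20 × 1.03 × 1.59 = 0.3275
  σ(X2,X4) = 0.27 × 1.03 × 1.25 = 0.3476
  σ(X3,X4) = 0.04 × 1.59 × 1.25 = 0.0795
σ²_T = Σσ²ᵢ + 2·Σσ_ij = 7.2831 + 2 × 1.3610 = 10.0051
α = (4/3)·(1 − 7.2831/10.0051) = 0.363

α = 0.363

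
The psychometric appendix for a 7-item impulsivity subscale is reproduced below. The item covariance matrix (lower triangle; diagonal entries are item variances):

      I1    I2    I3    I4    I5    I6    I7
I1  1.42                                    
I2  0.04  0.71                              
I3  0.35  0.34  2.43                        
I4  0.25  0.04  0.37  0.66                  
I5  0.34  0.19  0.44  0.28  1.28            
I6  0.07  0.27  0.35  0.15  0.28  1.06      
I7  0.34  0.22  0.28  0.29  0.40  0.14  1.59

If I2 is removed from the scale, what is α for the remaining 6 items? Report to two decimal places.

Remaining items: I1, I3, I4, I5, I6, I7 (k = 6).
Σσ²ᵢ = 1.42 + 2.43 + 0.66 + 1.28 + 1.06 + 1.59 = 8.44
σ²_total = 8.44 + 2 × 4.33 = 17.10
α (item deleted) = (6/5)·(1 − 8.44/17.10) = 0.61

α = 0.61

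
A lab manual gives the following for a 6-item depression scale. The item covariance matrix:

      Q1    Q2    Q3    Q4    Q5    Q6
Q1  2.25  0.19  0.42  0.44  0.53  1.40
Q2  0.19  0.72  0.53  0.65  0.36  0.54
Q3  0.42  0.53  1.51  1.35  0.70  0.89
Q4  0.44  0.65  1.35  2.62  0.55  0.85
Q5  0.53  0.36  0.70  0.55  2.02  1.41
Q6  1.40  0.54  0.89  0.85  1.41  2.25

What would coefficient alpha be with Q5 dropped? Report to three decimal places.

Remaining items: Q1, Q2, Q3, Q4, Q6 (k = 5).
ΣVar(i) = 2.25 + 0.72 + 1.51 + 2.62 + 2.25 = 9.35
total variance = 9.35 + 2 × 7.26 = 23.87
α (item deleted) = (5/4)·(1 − 9.35/23.87) = 0.760

α = 0.760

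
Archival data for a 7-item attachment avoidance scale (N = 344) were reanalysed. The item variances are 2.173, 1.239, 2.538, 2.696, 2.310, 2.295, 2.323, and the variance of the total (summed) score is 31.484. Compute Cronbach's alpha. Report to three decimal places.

Σσᵢ² = 2.173 + 1.239 + 2.538 + 2.696 + 2.310 + 2.295 + 2.323 = 15.574
α = (k/(k−1))·(1 − Σσᵢ²/σ²_total) = (7/6)·(1 − 15.574/31.484) = 0.590

Cronbach's alpha = 0.590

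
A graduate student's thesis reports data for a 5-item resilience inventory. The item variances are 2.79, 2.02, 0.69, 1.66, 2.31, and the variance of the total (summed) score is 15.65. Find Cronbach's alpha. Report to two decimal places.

ΣVar(i) = 2.79 + 2.02 + 0.69 + 1.66 + 2.31 = 9.47
α = (k/(k−1))·(1 − ΣVar(i)/σ²_total) = (5/4)·(1 − 9.47/15.65) = 0.49

α = 0.49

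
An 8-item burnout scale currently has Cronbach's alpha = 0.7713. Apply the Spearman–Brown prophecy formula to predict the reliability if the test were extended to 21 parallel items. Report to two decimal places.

predicted reliability = 0.90

Length factor m = 21/8 = 2.6250
α' = m·α / (1 + (m−1)·α)
   = 21/8 × 0.7713 / (1 + (21/8 − 1) × 0.7713)
   = 2.0247 / 2.2534 = 0.90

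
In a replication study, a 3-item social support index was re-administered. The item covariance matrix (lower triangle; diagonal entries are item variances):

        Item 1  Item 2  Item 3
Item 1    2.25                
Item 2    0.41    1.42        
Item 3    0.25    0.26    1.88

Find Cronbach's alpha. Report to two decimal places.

sum of item variances = 2.25 + 1.42 + 1.88 = 5.55
Σ_{i<j} σ_ij = 0.92
σ²_T = 5.55 + 2 × 0.92 = 7.39
α = (k/(k−1))·(1 − sum of item variances/σ²_T) = (3/2)·(1 − 5.55/7.39) = 0.37

Cronbach's alpha = 0.37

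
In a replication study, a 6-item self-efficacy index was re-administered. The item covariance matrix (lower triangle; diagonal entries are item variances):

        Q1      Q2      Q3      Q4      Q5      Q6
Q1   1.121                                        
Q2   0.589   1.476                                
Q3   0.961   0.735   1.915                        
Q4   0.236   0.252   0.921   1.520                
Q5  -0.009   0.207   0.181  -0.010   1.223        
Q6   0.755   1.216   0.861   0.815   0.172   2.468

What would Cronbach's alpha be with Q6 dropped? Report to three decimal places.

Remaining items: Q1, Q2, Q3, Q4, Q5 (k = 5).
Σσᵢ² = 1.121 + 1.476 + 1.915 + 1.520 + 1.223 = 7.255
Var(T) = 7.255 + 2 × 4.063 = 15.381
α (item deleted) = (5/4)·(1 − 7.255/15.381) = 0.660

α = 0.660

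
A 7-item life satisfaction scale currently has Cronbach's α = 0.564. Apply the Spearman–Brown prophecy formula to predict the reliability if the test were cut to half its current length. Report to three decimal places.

predicted reliability = 0.393

Length factor m = 1/2
α' = m·α / (1 − (1−m)·α)
   = 1/2 × 0.564 / (1 − (1 − 1/2) × 0.564)
   = 0.2820 / 0.7180 = 0.393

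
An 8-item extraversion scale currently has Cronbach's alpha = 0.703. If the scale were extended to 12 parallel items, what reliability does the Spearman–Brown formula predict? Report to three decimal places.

Length factor m = 12/8 = 1.5000
α' = m·α / (1 + (m−1)·α)
   = 12/8 × 0.703 / (1 + (12/8 − 1) × 0.703)
   = 1.0545 / 1.3515 = 0.780

predicted reliability = 0.780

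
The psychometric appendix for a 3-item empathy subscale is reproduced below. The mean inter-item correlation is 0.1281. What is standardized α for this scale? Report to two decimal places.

α = 0.31

Standardized α = k·r̄ / (1 + (k−1)·r̄) = 3 × 0.1281 / (1 + 2 × 0.1281)
  = 0.3843 / 1.2562 = 0.31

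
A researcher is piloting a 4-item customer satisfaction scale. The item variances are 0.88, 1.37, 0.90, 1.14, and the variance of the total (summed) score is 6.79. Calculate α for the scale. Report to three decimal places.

α = 0.491

sum of item variances = 0.88 + 1.37 + 0.90 + 1.14 = 4.29
α = (k/(k−1))·(1 − sum of item variances/total variance) = (4/3)·(1 − 4.29/6.79) = 0.491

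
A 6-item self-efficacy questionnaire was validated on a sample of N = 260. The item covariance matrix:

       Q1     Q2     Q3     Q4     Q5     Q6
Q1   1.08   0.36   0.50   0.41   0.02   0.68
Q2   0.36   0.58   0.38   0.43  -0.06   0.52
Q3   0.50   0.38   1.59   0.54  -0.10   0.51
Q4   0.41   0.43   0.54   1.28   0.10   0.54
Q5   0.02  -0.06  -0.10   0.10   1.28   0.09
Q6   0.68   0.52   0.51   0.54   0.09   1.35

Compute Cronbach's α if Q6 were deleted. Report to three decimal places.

Remaining items: Q1, Q2, Q3, Q4, Q5 (k = 5).
Σσ²ᵢ = 1.08 + 0.58 + 1.59 + 1.28 + 1.28 = 5.81
Var(T) = 5.81 + 2 × 2.58 = 10.97
α (item deleted) = (5/4)·(1 − 5.81/10.97) = 0.588

α = 0.588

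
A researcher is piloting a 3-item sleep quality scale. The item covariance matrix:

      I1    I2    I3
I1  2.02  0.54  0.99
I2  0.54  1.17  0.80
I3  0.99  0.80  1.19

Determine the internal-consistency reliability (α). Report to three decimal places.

sum of item variances = 2.02 + 1.17 + 1.19 = 4.38
Sum of off-diagonal covariances = 2.33
σ²_total = 4.38 + 2 × 2.33 = 9.04
α = (k/(k−1))·(1 − sum of item variances/σ²_total) = (3/2)·(1 − 4.38/9.04) = 0.773

α = 0.773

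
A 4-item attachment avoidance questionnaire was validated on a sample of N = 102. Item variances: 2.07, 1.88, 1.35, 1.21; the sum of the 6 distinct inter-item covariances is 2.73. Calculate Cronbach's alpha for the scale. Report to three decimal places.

sum of item variances = 2.07 + 1.88 + 1.35 + 1.21 = 6.51
Sum of distinct covariances = 2.73
σ²_total = sum of item variances + 2·Σcov = 6.51 + 2 × 2.73 = 11.97
α = (4/3)·(1 − 6.51/11.97) = 0.608

Cronbach's alpha = 0.608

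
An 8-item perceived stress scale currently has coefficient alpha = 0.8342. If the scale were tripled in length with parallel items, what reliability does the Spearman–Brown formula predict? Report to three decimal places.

predicted reliability = 0.938

Length factor m = 3
α' = m·α / (1 + (m−1)·α)
   = 3 × 0.8342 / (1 + (3 − 1) × 0.8342)
   = 2.5026 / 2.6684 = 0.938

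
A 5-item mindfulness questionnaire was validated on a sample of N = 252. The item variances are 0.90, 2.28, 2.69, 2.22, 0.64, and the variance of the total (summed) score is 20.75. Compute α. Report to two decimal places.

α = 0.72

ΣVar(i) = 0.90 + 2.28 + 2.69 + 2.22 + 0.64 = 8.73
α = (k/(k−1))·(1 − ΣVar(i)/Var(T)) = (5/4)·(1 − 8.73/20.75) = 0.72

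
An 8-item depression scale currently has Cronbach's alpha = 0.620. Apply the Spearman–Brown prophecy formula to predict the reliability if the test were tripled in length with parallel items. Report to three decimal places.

Length factor m = 3
α' = m·α / (1 + (m−1)·α)
   = 3 × 0.620 / (1 + (3 − 1) × 0.620)
   = 1.8600 / 2.2400 = 0.830

predicted reliability = 0.830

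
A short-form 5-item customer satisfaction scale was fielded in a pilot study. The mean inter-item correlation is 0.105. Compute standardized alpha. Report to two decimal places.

standardized alpha = 0.37

Standardized α = k·r̄ / (1 + (k−1)·r̄) = 5 × 0.105 / (1 + 4 × 0.105)
  = 0.5250 / 1.4200 = 0.37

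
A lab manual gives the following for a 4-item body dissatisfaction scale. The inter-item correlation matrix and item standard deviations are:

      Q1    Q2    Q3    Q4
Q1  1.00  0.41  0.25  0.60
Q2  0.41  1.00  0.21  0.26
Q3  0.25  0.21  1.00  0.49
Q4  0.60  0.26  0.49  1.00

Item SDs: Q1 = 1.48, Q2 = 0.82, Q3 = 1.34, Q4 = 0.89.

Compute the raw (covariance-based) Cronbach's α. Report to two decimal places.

Cronbach's α = 0.67

Σσ²ᵢ = 1.48² + 0.82² + 1.34² + 0.89² = 5.4505
Covariances σ_ij = r_ij · s_i · s_j:
  σ(Q1,Q2) = 0.41 × 1.48 × 0.82 = 0.4976
  σ(Q1,Q3) = 0.25 × 1.48 × 1.34 = 0.4958
  σ(Q1,Q4) = 0.60 × 1.48 × 0.89 = 0.7903
  σ(Q2,Q3) = 0.21 × 0.82 × 1.34 = 0.2307
  σ(Q2,Q4) = 0.26 × 0.82 × 0.89 = 0.1897
  σ(Q3,Q4) = 0.49 × 1.34 × 0.89 = 0.5844
σ²_T = Σσ²ᵢ + 2·Σσ_ij = 5.4505 + 2 × 2.7885 = 11.0275
α = (4/3)·(1 − 5.4505/11.0275) = 0.67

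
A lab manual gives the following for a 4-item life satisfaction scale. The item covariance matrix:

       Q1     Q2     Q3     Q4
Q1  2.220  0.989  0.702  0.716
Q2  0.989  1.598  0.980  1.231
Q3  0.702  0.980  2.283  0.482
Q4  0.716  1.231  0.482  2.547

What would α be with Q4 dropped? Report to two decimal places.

Remaining items: Q1, Q2, Q3 (k = 3).
Σσᵢ² = 2.220 + 1.598 + 2.283 = 6.101
total variance = 6.101 + 2 × 2.671 = 11.443
α (item deleted) = (3/2)·(1 − 6.101/11.443) = 0.70

α = 0.70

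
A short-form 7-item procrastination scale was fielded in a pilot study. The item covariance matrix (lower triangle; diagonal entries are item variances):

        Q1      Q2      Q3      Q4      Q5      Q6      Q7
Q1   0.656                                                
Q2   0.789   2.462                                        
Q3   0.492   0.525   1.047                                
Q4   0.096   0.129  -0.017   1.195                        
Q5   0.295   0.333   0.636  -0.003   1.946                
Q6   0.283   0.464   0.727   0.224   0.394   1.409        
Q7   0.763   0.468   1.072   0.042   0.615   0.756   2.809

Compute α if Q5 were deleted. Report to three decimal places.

Remaining items: Q1, Q2, Q3, Q4, Q6, Q7 (k = 6).
ΣVar(i) = 0.656 + 2.462 + 1.047 + 1.195 + 1.409 + 2.809 = 9.578
Var(T) = 9.578 + 2 × 6.813 = 23.204
α (item deleted) = (6/5)·(1 − 9.578/23.204) = 0.705

α = 0.705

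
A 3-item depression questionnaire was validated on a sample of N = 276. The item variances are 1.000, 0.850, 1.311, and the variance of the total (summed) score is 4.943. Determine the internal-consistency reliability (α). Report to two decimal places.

α = 0.54

sum of item variances = 1.000 + 0.850 + 1.311 = 3.161
α = (k/(k−1))·(1 − sum of item variances/σ²_T) = (3/2)·(1 − 3.161/4.943) = 0.54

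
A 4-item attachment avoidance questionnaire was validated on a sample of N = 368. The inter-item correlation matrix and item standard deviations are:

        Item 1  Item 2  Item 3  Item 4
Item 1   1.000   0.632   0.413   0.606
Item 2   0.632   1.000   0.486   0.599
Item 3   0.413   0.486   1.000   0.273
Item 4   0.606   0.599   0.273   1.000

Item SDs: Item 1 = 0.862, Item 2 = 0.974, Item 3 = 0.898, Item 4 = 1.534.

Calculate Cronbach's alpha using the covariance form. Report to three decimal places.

Σσ²ᵢ = 0.862² + 0.974² + 0.898² + 1.534² = 4.8513
Covariances σ_ij = r_ij · s_i · s_j:
  σ(Item 1,Item 2) = 0.632 × 0.862 × 0.974 = 0.5306
  σ(Item 1,Item 3) = 0.413 × 0.862 × 0.898 = 0.3197
  σ(Item 1,Item 4) = 0.606 × 0.862 × 1.534 = 0.8013
  σ(Item 2,Item 3) = 0.486 × 0.974 × 0.898 = 0.4251
  σ(Item 2,Item 4) = 0.599 × 0.974 × 1.534 = 0.8950
  σ(Item 3,Item 4) = 0.273 × 0.898 × 1.534 = 0.3761
σ²_T = Σσ²ᵢ + 2·Σσ_ij = 4.8513 + 2 × 3.3478 = 11.5469
α = (4/3)·(1 − 4.8513/11.5469) = 0.773

Cronbach's alpha = 0.773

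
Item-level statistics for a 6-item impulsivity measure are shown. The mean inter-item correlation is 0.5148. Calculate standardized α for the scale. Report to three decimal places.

standardized α = 0.864

Standardized α = k·r̄ / (1 + (k−1)·r̄) = 6 × 0.5148 / (1 + 5 × 0.5148)
  = 3.0888 / 3.5740 = 0.864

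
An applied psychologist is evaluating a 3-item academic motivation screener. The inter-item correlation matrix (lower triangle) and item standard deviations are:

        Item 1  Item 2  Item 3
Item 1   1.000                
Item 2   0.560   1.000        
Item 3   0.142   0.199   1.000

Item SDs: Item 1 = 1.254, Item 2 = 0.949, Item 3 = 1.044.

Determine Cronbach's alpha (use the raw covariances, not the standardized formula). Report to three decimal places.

α = 0.556

Σσ²ᵢ = 1.254² + 0.949² + 1.044² = 3.5631
Covariances σ_ij = r_ij · s_i · s_j:
  σ(Item 1,Item 2) = 0.560 × 1.254 × 0.949 = 0.6664
  σ(Item 1,Item 3) = 0.142 × 1.254 × 1.044 = 0.1859
  σ(Item 2,Item 3) = 0.199 × 0.949 × 1.044 = 0.1972
σ²_T = Σσ²ᵢ + 2·Σσ_ij = 3.5631 + 2 × 1.0495 = 5.6621
α = (3/2)·(1 − 3.5631/5.6621) = 0.556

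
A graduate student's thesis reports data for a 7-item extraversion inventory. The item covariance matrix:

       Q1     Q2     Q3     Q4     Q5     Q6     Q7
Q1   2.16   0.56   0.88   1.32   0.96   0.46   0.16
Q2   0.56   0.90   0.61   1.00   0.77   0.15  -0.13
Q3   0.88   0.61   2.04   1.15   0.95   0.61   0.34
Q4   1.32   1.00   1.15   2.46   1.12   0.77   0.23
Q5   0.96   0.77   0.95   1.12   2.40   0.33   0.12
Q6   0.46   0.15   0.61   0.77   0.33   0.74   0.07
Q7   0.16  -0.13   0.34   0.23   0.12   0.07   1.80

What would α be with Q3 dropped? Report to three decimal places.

Remaining items: Q1, Q2, Q4, Q5, Q6, Q7 (k = 6).
ΣVar(i) = 2.16 + 0.90 + 2.46 + 2.40 + 0.74 + 1.80 = 10.46
σ²_T = 10.46 + 2 × 7.89 = 26.24
α (item deleted) = (6/5)·(1 − 10.46/26.24) = 0.722

α = 0.722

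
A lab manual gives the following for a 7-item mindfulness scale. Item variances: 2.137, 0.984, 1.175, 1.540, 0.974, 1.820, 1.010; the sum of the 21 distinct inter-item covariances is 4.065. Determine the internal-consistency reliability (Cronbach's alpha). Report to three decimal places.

Σσ²ᵢ = 2.137 + 0.984 + 1.175 + 1.540 + 0.974 + 1.820 + 1.010 = 9.640
Sum of distinct covariances = 4.065
total variance = Σσ²ᵢ + 2·Σcov = 9.640 + 2 × 4.065 = 17.770
α = (7/6)·(1 − 9.640/17.770) = 0.534

Cronbach's alpha = 0.534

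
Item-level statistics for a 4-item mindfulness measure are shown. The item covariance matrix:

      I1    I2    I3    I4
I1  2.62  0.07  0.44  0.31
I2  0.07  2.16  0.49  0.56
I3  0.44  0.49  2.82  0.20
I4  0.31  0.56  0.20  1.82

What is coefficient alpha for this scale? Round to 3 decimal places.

Σσ²ᵢ = 2.62 + 2.16 + 2.82 + 1.82 = 9.42
Sum of off-diagonal covariances = 2.07
Var(T) = 9.42 + 2 × 2.07 = 13.56
α = (k/(k−1))·(1 − Σσ²ᵢ/Var(T)) = (4/3)·(1 − 9.42/13.56) = 0.407

α = 0.407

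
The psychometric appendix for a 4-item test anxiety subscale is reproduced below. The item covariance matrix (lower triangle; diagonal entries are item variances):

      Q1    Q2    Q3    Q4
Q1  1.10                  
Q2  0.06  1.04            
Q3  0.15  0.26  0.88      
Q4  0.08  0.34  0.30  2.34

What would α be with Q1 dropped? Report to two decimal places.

α = 0.45

Remaining items: Q2, Q3, Q4 (k = 3).
Σσ²ᵢ = 1.04 + 0.88 + 2.34 = 4.26
σ²_total = 4.26 + 2 × 0.90 = 6.06
α (item deleted) = (3/2)·(1 − 4.26/6.06) = 0.45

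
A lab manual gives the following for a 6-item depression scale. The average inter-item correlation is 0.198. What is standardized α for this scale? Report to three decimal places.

Standardized α = k·r̄ / (1 + (k−1)·r̄) = 6 × 0.198 / (1 + 5 × 0.198)
  = 1.1880 / 1.9900 = 0.597

α = 0.597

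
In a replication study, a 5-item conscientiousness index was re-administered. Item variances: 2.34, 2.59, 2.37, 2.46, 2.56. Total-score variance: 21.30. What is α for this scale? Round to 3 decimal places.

α = 0.527

ΣVar(i) = 2.34 + 2.59 + 2.37 + 2.46 + 2.56 = 12.32
α = (k/(k−1))·(1 − ΣVar(i)/σ²_T) = (5/4)·(1 − 12.32/21.30) = 0.527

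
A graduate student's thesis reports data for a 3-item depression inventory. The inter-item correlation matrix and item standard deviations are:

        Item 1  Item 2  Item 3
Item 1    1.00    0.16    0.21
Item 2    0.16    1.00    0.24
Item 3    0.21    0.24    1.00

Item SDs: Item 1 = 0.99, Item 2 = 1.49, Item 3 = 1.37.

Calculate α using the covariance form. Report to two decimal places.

Σσ²ᵢ = 0.99² + 1.49² + 1.37² = 5.0771
Covariances σ_ij = r_ij · s_i · s_j:
  σ(Item 1,Item 2) = 0.16 × 0.99 × 1.49 = 0.2360
  σ(Item 1,Item 3) = 0.21 × 0.99 × 1.37 = 0.2848
  σ(Item 2,Item 3) = 0.24 × 1.49 × 1.37 = 0.4899
σ²_T = Σσ²ᵢ + 2·Σσ_ij = 5.0771 + 2 × 1.0107 = 7.0985
α = (3/2)·(1 − 5.0771/7.0985) = 0.43

α = 0.43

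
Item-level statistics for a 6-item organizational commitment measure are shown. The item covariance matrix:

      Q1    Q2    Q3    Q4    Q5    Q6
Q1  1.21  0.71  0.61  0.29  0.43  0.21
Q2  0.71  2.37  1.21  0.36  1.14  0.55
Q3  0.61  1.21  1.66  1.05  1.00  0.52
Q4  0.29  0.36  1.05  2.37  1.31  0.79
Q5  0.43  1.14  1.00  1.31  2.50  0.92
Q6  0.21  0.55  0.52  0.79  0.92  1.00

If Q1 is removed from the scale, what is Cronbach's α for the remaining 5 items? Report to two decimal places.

Remaining items: Q2, Q3, Q4, Q5, Q6 (k = 5).
Σσᵢ² = 2.37 + 1.66 + 2.37 + 2.50 + 1.00 = 9.90
total variance = 9.90 + 2 × 8.85 = 27.60
α (item deleted) = (5/4)·(1 − 9.90/27.60) = 0.80

Cronbach's α = 0.80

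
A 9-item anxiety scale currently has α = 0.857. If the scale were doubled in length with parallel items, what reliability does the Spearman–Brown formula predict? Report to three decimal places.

Length factor m = 2
α' = m·α / (1 + (m−1)·α)
   = 2 × 0.857 / (1 + (2 − 1) × 0.857)
   = 1.7140 / 1.8570 = 0.923

predicted reliability = 0.923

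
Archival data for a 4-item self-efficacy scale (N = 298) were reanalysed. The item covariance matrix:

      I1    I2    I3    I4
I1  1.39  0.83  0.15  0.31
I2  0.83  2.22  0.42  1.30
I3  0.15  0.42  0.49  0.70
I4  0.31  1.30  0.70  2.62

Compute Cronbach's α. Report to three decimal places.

α = 0.700

ΣVar(i) = 1.39 + 2.22 + 0.49 + 2.62 = 6.72
Sum of off-diagonal covariances = 3.71
σ²_T = 6.72 + 2 × 3.71 = 14.14
α = (k/(k−1))·(1 − ΣVar(i)/σ²_T) = (4/3)·(1 − 6.72/14.14) = 0.700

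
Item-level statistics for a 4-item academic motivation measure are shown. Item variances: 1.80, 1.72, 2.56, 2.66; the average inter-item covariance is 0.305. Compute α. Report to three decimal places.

ΣVar(i) = 1.80 + 1.72 + 2.56 + 2.66 = 8.74
Sum of the 6 distinct covariances = 6 × 0.305 = 1.830
σ²_total = ΣVar(i) + 2·Σcov = 8.74 + 2 × 1.830 = 12.400
α = (4/3)·(1 − 8.74/12.400) = 0.394

α = 0.394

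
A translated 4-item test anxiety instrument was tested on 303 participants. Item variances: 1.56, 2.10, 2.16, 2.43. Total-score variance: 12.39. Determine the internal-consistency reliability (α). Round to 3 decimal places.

α = 0.446

Σσᵢ² = 1.56 + 2.10 + 2.16 + 2.43 = 8.25
α = (k/(k−1))·(1 − Σσᵢ²/total variance) = (4/3)·(1 − 8.25/12.39) = 0.446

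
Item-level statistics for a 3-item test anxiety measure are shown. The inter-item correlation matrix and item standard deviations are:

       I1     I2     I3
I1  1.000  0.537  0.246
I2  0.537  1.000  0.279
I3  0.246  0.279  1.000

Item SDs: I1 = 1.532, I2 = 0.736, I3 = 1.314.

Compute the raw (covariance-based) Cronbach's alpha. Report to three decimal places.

α = 0.559

Σσ²ᵢ = 1.532² + 0.736² + 1.314² = 4.6153
Covariances σ_ij = r_ij · s_i · s_j:
  σ(I1,I2) = 0.537 × 1.532 × 0.736 = 0.6055
  σ(I1,I3) = 0.246 × 1.532 × 1.314 = 0.4952
  σ(I2,I3) = 0.279 × 0.736 × 1.314 = 0.2698
σ²_T = Σσ²ᵢ + 2·Σσ_ij = 4.6153 + 2 × 1.3705 = 7.3563
α = (3/2)·(1 − 4.6153/7.3563) = 0.559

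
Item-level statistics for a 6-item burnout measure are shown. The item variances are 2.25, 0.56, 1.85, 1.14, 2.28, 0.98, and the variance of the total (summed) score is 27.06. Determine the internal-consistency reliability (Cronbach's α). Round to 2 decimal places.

Cronbach's α = 0.80

Σσᵢ² = 2.25 + 0.56 + 1.85 + 1.14 + 2.28 + 0.98 = 9.06
α = (k/(k−1))·(1 − Σσᵢ²/Var(T)) = (6/5)·(1 − 9.06/27.06) = 0.80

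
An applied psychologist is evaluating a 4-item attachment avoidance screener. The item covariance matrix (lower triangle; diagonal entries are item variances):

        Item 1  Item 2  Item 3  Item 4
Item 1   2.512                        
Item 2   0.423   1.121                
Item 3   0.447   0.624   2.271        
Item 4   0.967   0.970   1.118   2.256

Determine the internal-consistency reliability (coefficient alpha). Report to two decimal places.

α = 0.70

Σσᵢ² = 2.512 + 1.121 + 2.271 + 2.256 = 8.160
Sum of off-diagonal covariances = 4.549
total variance = 8.160 + 2 × 4.549 = 17.258
α = (k/(k−1))·(1 − Σσᵢ²/total variance) = (4/3)·(1 − 8.160/17.258) = 0.70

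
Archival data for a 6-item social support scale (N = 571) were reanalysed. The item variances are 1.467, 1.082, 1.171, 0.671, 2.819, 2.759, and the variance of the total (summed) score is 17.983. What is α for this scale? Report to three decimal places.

Σσᵢ² = 1.467 + 1.082 + 1.171 + 0.671 + 2.819 + 2.759 = 9.969
α = (k/(k−1))·(1 − Σσᵢ²/total variance) = (6/5)·(1 − 9.969/17.983) = 0.535

α = 0.535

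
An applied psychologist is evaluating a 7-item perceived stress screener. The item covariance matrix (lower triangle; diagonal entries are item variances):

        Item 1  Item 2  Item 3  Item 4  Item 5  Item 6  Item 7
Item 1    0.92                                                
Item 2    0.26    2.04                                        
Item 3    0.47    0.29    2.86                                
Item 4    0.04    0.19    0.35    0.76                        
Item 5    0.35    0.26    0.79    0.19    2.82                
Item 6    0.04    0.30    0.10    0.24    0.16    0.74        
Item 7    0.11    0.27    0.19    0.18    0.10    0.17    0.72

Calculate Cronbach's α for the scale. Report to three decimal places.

ΣVar(i) = 0.92 + 2.04 + 2.86 + 0.76 + 2.82 + 0.74 + 0.72 = 10.86
Sum of the distinct covariances = 5.05
total variance = 10.86 + 2 × 5.05 = 20.96
α = (k/(k−1))·(1 − ΣVar(i)/total variance) = (7/6)·(1 − 10.86/20.96) = 0.562

α = 0.562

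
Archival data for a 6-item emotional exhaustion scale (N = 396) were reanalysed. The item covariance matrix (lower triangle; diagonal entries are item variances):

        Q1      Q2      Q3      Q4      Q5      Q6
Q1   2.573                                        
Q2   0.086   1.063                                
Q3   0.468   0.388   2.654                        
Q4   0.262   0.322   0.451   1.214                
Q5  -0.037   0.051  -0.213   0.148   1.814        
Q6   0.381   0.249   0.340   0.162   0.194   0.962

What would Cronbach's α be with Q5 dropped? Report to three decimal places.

Remaining items: Q1, Q2, Q3, Q4, Q6 (k = 5).
sum of item variances = 2.573 + 1.063 + 2.654 + 1.214 + 0.962 = 8.466
σ²_T = 8.466 + 2 × 3.109 = 14.684
α (item deleted) = (5/4)·(1 − 8.466/14.684) = 0.529

α = 0.529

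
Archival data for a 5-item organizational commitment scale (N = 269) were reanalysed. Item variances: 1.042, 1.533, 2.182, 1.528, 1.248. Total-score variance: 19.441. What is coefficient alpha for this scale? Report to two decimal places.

Σσᵢ² = 1.042 + 1.533 + 2.182 + 1.528 + 1.248 = 7.533
α = (k/(k−1))·(1 − Σσᵢ²/σ²_T) = (5/4)·(1 − 7.533/19.441) = 0.77

coefficient alpha = 0.77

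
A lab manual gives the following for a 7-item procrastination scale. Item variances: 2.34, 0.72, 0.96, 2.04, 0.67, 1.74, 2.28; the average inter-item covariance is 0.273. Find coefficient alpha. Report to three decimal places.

α = 0.602

ΣVar(i) = 2.34 + 0.72 + 0.96 + 2.04 + 0.67 + 1.74 + 2.28 = 10.75
Sum of the 21 distinct covariances = 21 × 0.273 = 5.733
σ²_total = ΣVar(i) + 2·Σcov = 10.75 + 2 × 5.733 = 22.216
α = (7/6)·(1 − 10.75/22.216) = 0.602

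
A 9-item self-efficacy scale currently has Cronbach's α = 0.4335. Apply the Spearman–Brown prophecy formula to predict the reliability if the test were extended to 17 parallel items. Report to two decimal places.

predicted reliability = 0.59

Length factor m = 17/9 = 1.8889
α' = m·α / (1 + (m−1)·α)
   = 17/9 × 0.4335 / (1 + (17/9 − 1) × 0.4335)
   = 0.8188 / 1.3853 = 0.59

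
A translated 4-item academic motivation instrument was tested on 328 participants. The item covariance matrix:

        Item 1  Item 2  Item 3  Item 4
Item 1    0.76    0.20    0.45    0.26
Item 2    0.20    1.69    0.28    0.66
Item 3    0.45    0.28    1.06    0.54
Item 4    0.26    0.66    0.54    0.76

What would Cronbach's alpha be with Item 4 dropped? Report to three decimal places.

Remaining items: Item 1, Item 2, Item 3 (k = 3).
Σσᵢ² = 0.76 + 1.69 + 1.06 = 3.51
σ²_total = 3.51 + 2 × 0.93 = 5.37
α (item deleted) = (3/2)·(1 − 3.51/5.37) = 0.520

Cronbach's alpha = 0.520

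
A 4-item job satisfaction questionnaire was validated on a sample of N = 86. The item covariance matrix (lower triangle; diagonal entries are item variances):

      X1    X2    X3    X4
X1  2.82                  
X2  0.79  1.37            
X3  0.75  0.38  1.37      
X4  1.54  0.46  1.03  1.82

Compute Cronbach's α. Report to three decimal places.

α = 0.764

sum of item variances = 2.82 + 1.37 + 1.37 + 1.82 = 7.38
Σ_{i<j} σ_ij = 4.95
σ²_total = 7.38 + 2 × 4.95 = 17.28
α = (k/(k−1))·(1 − sum of item variances/σ²_total) = (4/3)·(1 − 7.38/17.28) = 0.764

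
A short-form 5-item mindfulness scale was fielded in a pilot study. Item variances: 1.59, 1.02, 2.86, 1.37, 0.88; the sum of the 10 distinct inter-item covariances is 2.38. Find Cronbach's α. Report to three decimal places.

Cronbach's α = 0.477

ΣVar(i) = 1.59 + 1.02 + 2.86 + 1.37 + 0.88 = 7.72
Sum of distinct covariances = 2.38
Var(T) = ΣVar(i) + 2·Σcov = 7.72 + 2 × 2.38 = 12.48
α = (5/4)·(1 − 7.72/12.48) = 0.477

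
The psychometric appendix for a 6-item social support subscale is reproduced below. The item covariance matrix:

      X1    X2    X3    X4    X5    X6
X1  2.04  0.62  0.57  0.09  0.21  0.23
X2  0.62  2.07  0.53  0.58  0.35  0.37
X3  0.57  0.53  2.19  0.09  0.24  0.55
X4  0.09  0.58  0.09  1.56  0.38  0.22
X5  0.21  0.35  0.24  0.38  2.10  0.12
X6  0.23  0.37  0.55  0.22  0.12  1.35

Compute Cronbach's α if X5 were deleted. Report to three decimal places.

α = 0.569

Remaining items: X1, X2, X3, X4, X6 (k = 5).
sum of item variances = 2.04 + 2.07 + 2.19 + 1.56 + 1.35 = 9.21
Var(T) = 9.21 + 2 × 3.85 = 16.91
α (item deleted) = (5/4)·(1 − 9.21/16.91) = 0.569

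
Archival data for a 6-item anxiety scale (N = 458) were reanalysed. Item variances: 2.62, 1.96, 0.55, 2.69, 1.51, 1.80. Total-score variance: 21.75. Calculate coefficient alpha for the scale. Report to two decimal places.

α = 0.59

Σσ²ᵢ = 2.62 + 1.96 + 0.55 + 2.69 + 1.51 + 1.80 = 11.13
α = (k/(k−1))·(1 − Σσ²ᵢ/σ²_T) = (6/5)·(1 − 11.13/21.75) = 0.59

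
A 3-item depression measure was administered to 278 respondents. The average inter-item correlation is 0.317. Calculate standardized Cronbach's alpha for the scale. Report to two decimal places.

standardized Cronbach's alpha = 0.58

Standardized α = k·r̄ / (1 + (k−1)·r̄) = 3 × 0.317 / (1 + 2 × 0.317)
  = 0.9510 / 1.6340 = 0.58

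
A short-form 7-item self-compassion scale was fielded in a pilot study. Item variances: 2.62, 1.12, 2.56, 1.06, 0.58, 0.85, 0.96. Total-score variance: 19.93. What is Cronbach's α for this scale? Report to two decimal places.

Cronbach's α = 0.60

Σσ²ᵢ = 2.62 + 1.12 + 2.56 + 1.06 + 0.58 + 0.85 + 0.96 = 9.75
α = (k/(k−1))·(1 − Σσ²ᵢ/σ²_total) = (7/6)·(1 − 9.75/19.93) = 0.60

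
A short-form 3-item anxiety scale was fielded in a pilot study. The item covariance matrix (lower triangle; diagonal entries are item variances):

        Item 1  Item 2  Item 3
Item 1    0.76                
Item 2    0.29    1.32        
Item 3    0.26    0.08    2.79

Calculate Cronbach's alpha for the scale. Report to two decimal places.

Cronbach's alpha = 0.31

sum of item variances = 0.76 + 1.32 + 2.79 = 4.87
Sum of the distinct covariances = 0.63
σ²_T = 4.87 + 2 × 0.63 = 6.13
α = (k/(k−1))·(1 − sum of item variances/σ²_T) = (3/2)·(1 − 4.87/6.13) = 0.31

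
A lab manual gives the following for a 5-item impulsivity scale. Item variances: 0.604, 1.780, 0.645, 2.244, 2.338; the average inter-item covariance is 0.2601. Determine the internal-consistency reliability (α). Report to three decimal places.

α = 0.507

sum of item variances = 0.604 + 1.780 + 0.645 + 2.244 + 2.338 = 7.611
Sum of the 10 distinct covariances = 10 × 0.2601 = 2.6010
σ²_total = sum of item variances + 2·Σcov = 7.611 + 2 × 2.6010 = 12.8130
α = (5/4)·(1 − 7.611/12.8130) = 0.507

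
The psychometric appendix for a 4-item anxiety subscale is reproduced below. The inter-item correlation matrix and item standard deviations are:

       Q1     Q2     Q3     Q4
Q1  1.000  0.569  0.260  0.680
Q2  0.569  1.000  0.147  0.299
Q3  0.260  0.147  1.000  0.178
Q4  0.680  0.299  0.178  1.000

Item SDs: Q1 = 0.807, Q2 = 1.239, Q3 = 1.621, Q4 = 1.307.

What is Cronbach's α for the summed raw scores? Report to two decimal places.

Σσ²ᵢ = 0.807² + 1.239² + 1.621² + 1.307² = 6.5223
Covariances σ_ij = r_ij · s_i · s_j:
  σ(Q1,Q2) = 0.569 × 0.807 × 1.239 = 0.5689
  σ(Q1,Q3) = 0.260 × 0.807 × 1.621 = 0.3401
  σ(Q1,Q4) = 0.680 × 0.807 × 1.307 = 0.7172
  σ(Q2,Q3) = 0.147 × 1.239 × 1.621 = 0.2952
  σ(Q2,Q4) = 0.299 × 1.239 × 1.307 = 0.4842
  σ(Q3,Q4) = 0.178 × 1.621 × 1.307 = 0.3771
σ²_T = Σσ²ᵢ + 2·Σσ_ij = 6.5223 + 2 × 2.7827 = 12.0877
α = (4/3)·(1 − 6.5223/12.0877) = 0.61

α = 0.61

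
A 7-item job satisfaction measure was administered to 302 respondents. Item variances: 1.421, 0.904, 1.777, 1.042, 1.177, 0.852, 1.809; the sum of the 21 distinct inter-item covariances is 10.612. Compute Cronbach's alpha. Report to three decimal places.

Σσ²ᵢ = 1.421 + 0.904 + 1.777 + 1.042 + 1.177 + 0.852 + 1.809 = 8.982
Sum of distinct covariances = 10.612
Var(T) = Σσ²ᵢ + 2·Σcov = 8.982 + 2 × 10.612 = 30.206
α = (7/6)·(1 − 8.982/30.206) = 0.820

Cronbach's alpha = 0.820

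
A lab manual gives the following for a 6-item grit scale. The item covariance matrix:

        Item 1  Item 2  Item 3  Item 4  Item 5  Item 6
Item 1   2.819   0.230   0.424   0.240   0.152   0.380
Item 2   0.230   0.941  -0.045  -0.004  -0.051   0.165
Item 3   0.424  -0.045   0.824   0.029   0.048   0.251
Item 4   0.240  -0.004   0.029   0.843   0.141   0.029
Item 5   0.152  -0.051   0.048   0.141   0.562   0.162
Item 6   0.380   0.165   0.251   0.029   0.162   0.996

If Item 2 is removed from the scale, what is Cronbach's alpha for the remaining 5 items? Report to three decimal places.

Remaining items: Item 1, Item 3, Item 4, Item 5, Item 6 (k = 5).
ΣVar(i) = 2.819 + 0.824 + 0.843 + 0.562 + 0.996 = 6.044
σ²_T = 6.044 + 2 × 1.856 = 9.756
α (item deleted) = (5/4)·(1 − 6.044/9.756) = 0.476

α = 0.476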